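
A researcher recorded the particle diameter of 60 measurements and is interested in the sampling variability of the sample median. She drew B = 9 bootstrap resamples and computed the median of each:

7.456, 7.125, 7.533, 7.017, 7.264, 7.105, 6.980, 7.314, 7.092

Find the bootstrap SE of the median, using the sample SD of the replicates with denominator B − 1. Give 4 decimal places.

SE* = 0.1939

Bootstrap SE is the standard deviation of the 9 replicate medians.
Mean of replicates: (7.456 + 7.125 + 7.533 + 7.017 + 7.264 + 7.105 + 6.980 + 7.314 + 7.092) / 9 = 64.88600 / 9 = 7.20956
Sum of squared deviations: (+0.24644)² + (−0.08456)² + (+0.32344)² + (−0.19256)² + (+0.05444)² + (−0.10456)² + (−0.22956)² + (+0.10444)² + (−0.11756)² = 0.30090
Variance = 0.30090 / 8 = 0.03761
SE* = √0.03761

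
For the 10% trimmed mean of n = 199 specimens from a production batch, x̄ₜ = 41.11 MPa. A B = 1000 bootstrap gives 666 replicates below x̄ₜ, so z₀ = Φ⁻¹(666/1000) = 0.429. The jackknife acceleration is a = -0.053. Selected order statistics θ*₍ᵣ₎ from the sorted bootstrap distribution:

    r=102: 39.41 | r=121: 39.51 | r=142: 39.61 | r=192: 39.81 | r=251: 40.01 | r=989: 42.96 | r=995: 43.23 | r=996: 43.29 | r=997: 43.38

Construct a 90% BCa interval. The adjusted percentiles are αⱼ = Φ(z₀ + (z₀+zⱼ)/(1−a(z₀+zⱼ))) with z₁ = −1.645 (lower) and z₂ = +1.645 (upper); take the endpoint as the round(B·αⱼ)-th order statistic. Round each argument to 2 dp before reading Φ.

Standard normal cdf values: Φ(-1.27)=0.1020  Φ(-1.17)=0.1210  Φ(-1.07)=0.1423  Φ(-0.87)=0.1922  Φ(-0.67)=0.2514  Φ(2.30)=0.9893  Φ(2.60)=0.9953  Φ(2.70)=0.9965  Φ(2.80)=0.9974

Lower: z₀ + z₁ = 0.429 + (-1.645) = -1.216; 1 − a(z₀+z₁) = 1 − (-0.053)(-1.216) = 0.9356; argument = 0.429 + (-1.216)/0.9356 = -0.8708 → -0.87.
α₁ = Φ(-0.87) = 0.1922; rank = round(1000 × 0.1922) = 192; θ*₍192₎ = 39.81.
Upper: z₀ + z₂ = 2.074; 1 − a(z₀+z₂) = 1.1099; argument = 2.2976 → 2.30; α₂ = 0.9893; rank = 989; θ*₍989₎ = 42.96.

(39.81, 42.96)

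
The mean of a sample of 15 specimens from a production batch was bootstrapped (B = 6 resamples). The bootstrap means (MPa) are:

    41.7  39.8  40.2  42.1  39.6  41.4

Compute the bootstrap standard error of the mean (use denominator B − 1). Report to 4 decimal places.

SE* = 1.0640

Bootstrap SE is the standard deviation of the 6 replicate means.
Mean of replicates: (41.7 + 39.8 + 40.2 + 42.1 + 39.6 + 41.4) / 6 = 244.80000 / 6 = 40.80000
Sum of squared deviations: (+0.90000)² + (−1.00000)² + (−0.60000)² + (+1.30000)² + (−1.20000)² + (+0.60000)² = 5.66000
Variance = 5.66000 / 5 = 1.13200
SE* = √1.13200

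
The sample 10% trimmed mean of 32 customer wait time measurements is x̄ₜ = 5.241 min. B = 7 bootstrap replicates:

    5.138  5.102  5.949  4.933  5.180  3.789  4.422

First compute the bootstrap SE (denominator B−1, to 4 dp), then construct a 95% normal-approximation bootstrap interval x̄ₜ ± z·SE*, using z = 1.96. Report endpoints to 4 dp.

(3.9180, 6.5640)

Mean of replicates = 4.9304; sum of squared deviations = 2.7337; SE* = √(2.7337/6) = 0.6750
Margin = 1.96 × 0.6750 = 1.32300
Interval: 5.241 ± 1.32300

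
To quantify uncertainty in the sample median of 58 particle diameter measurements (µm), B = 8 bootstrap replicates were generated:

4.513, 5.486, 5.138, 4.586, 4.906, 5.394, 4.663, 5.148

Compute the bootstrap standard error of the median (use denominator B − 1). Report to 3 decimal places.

Bootstrap SE is the standard deviation of the 8 replicate medians.
Mean of replicates: (4.513 + 5.486 + 5.138 + 4.586 + 4.906 + 5.394 + 4.663 + 5.148) / 8 = 39.8340 / 8 = 4.9793
Sum of squared deviations: (−0.4663)² + (+0.5067)² + (+0.1587)² + (−0.3933)² + (−0.0733)² + (+0.4147)² + (−0.3163)² + (+0.1687)² = 0.9599
Variance = 0.9599 / 7 = 0.1371
SE* = √0.1371

SE* = 0.370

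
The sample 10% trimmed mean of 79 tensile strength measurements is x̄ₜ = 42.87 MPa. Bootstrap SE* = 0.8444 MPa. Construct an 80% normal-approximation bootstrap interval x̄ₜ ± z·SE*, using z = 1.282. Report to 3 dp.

Margin = 1.282 × 0.8444 = 1.0825
Interval: 42.87 ± 1.0825

(41.787, 43.953)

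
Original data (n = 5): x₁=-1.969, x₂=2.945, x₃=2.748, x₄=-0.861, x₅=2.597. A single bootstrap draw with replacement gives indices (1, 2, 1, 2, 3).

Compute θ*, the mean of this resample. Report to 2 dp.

Resample values: -1.969, 2.945, -1.969, 2.945, 2.748.
Mean = ((-1.969) + 2.945 + (-1.969) + 2.945 + 2.748) / 5 = 4.7000 / 5 = 0.94

θ* = 0.94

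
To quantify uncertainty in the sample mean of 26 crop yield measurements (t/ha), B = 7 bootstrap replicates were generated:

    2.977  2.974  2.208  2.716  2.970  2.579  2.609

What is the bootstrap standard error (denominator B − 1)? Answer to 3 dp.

SE* = 0.285

Bootstrap SE is the standard deviation of the 7 replicate means.
Mean of replicates: (2.977 + 2.974 + 2.208 + 2.716 + 2.970 + 2.579 + 2.609) / 7 = 19.0330 / 7 = 2.7190
Sum of squared deviations: (+0.2580)² + (+0.2550)² + (−0.5110)² + (−0.0030)² + (+0.2510)² + (−0.1400)² + (−0.1100)² = 0.4874
Variance = 0.4874 / 6 = 0.0812
SE* = √0.0812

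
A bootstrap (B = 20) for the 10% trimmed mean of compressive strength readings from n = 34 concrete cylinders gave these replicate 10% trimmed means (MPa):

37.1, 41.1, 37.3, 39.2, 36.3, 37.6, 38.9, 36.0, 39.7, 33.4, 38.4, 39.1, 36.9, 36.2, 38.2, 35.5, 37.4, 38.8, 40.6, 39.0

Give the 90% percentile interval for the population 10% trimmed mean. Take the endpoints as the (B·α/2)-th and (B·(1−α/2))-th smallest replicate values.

Sorted replicates: 33.4, 35.5, 36.0, 36.2, 36.3, 36.9, 37.1, 37.3, 37.4, 37.6, 38.2, 38.4, 38.8, 38.9, 39.0, 39.1, 39.2, 39.7, 40.6, 41.1
α = 0.10; lower rank = 20 × 0.050 = 1; upper rank = 20 × 0.950 = 19.
The 1st smallest replicate is 33.4; the 19th is 40.6.

(33.4, 40.6)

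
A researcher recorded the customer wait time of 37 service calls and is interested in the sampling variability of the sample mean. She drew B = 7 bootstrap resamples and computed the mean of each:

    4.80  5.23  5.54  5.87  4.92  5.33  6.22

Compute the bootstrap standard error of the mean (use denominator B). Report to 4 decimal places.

SE* = 0.4683

Bootstrap SE is the standard deviation of the 7 replicate means.
Mean of replicates: (4.80 + 5.23 + 5.54 + 5.87 + 4.92 + 5.33 + 6.22) / 7 = 37.91000 / 7 = 5.41571
Sum of squared deviations: (−0.61571)² + (−0.18571)² + (+0.12429)² + (+0.45429)² + (−0.49571)² + (−0.08571)² + (+0.80429)² = 1.53537
Variance = 1.53537 / 7 = 0.21934
SE* = √0.21934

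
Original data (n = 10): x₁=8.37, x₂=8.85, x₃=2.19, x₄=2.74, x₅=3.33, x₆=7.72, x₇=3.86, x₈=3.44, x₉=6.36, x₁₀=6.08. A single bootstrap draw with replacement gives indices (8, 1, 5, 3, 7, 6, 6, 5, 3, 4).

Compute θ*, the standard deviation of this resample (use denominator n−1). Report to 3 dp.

Resample values: 3.44, 8.37, 3.33, 2.19, 3.86, 7.72, 7.72, 3.33, 2.19, 2.74.
Mean = 4.4890; sum of squared deviations = 53.7533
s² = 53.7533 / 9 = 5.9726
s = √5.9726 = 2.444

θ* = 2.444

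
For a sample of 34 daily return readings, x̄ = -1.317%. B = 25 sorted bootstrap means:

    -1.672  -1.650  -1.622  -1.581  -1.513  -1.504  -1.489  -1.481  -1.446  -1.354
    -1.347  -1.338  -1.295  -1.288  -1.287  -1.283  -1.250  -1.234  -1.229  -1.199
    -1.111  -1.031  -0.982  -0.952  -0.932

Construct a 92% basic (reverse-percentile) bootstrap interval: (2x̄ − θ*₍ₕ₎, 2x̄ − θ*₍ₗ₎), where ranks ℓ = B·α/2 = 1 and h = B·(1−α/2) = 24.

(-1.682, -0.962)

Percentile endpoints at ranks 1 and 24: θ*₍1₎ = -1.672, θ*₍24₎ = -0.952.
Basic interval reflects these around x̄:
  lower = 2 × -1.317 − -0.952 = -1.682
  upper = 2 × -1.317 − -1.672 = -0.962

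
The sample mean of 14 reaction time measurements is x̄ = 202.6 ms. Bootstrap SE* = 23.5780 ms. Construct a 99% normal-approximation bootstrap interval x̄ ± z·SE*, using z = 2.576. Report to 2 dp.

Margin = 2.576 × 23.5780 = 60.737
Interval: 202.6 ± 60.737

(141.86, 263.34)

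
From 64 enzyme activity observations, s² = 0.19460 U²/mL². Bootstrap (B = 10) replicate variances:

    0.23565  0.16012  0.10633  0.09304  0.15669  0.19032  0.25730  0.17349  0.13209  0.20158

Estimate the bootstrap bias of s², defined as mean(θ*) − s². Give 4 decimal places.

bias = −0.0239

mean(θ*) = (0.23565 + 0.16012 + 0.10633 + 0.09304 + 0.15669 + 0.19032 + 0.25730 + 0.17349 + 0.13209 + 0.20158) / 10 = 0.17066
bias = 0.17066 − 0.19460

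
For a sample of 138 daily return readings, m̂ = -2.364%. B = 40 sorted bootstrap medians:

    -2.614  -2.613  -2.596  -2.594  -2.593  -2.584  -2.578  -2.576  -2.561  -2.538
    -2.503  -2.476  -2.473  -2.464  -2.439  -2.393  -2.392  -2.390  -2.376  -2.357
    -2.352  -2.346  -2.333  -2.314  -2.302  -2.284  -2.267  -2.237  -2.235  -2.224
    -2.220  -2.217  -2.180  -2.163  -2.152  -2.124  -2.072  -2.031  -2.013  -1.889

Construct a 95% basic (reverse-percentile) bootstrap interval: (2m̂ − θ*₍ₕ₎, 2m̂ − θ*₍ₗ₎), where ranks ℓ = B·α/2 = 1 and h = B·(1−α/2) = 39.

(-2.715, -2.114)

Percentile endpoints at ranks 1 and 39: θ*₍1₎ = -2.614, θ*₍39₎ = -2.013.
Basic interval reflects these around m̂:
  lower = 2 × -2.364 − -2.013 = -2.715
  upper = 2 × -2.364 − -2.614 = -2.114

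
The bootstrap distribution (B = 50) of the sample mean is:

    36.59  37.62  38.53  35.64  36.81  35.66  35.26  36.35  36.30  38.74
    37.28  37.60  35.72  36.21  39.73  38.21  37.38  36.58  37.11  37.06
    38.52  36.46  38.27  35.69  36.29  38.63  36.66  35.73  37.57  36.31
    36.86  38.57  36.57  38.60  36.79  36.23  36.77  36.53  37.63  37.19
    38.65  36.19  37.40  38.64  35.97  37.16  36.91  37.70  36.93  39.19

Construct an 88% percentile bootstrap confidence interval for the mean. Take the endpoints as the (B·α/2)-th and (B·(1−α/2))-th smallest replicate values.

Sorted replicates: 35.26, 35.64, 35.66, 35.69, 35.72, 35.73, 35.97, 36.19, 36.21, 36.23, 36.29, 36.30, 36.31, 36.35, 36.46, 36.53, 36.57, 36.58, 36.59, 36.66, 36.77, 36.79, 36.81, 36.86, 36.91, 36.93, 37.06, 37.11, 37.16, 37.19, 37.28, 37.38, 37.40, 37.57, 37.60, 37.62, 37.63, 37.70, 38.21, 38.27, 38.52, 38.53, 38.57, 38.60, 38.63, 38.64, 38.65, 38.74, 39.19, 39.73
α = 0.12; lower rank = 50 × 0.060 = 3; upper rank = 50 × 0.940 = 47.
The 3rd smallest replicate is 35.66; the 47th is 38.65.

(35.66, 38.65)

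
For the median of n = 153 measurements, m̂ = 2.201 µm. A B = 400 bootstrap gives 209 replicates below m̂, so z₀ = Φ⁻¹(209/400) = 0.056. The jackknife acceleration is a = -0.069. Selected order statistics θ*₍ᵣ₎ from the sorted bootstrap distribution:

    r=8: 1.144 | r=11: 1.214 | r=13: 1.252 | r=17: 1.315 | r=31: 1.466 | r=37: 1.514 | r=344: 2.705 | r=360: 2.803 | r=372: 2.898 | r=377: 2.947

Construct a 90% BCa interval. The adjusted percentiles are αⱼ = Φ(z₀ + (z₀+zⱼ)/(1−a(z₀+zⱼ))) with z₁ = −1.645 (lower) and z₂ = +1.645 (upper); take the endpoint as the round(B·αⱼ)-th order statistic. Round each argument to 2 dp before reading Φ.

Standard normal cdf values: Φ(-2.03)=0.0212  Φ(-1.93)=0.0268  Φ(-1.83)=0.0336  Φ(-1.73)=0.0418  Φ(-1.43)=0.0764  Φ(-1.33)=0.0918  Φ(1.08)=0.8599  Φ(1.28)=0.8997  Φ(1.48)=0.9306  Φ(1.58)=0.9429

Lower: z₀ + z₁ = 0.056 + (-1.645) = -1.589; 1 − a(z₀+z₁) = 1 − (-0.069)(-1.589) = 0.8904; argument = 0.056 + (-1.589)/0.8904 = -1.7287 → -1.73.
α₁ = Φ(-1.73) = 0.0418; rank = round(400 × 0.0418) = 17; θ*₍17₎ = 1.315.
Upper: z₀ + z₂ = 1.701; 1 − a(z₀+z₂) = 1.1174; argument = 1.5783 → 1.58; α₂ = 0.9429; rank = 377; θ*₍377₎ = 2.947.

(1.315, 2.947)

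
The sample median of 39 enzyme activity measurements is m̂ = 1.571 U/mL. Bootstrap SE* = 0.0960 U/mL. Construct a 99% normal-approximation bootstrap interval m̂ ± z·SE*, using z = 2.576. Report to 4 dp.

Margin = 2.576 × 0.0960 = 0.24730
Interval: 1.571 ± 0.24730

(1.3237, 1.8183)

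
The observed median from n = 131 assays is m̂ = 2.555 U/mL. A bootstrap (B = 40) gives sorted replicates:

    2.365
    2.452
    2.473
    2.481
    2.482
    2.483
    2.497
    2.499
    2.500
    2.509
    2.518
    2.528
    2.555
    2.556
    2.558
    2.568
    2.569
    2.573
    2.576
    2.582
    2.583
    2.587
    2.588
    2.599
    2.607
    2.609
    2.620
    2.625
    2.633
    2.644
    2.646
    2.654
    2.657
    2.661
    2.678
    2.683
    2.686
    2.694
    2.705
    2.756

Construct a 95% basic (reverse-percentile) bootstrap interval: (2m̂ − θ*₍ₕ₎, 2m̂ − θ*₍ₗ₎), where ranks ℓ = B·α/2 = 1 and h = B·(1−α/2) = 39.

Percentile endpoints at ranks 1 and 39: θ*₍1₎ = 2.365, θ*₍39₎ = 2.705.
Basic interval reflects these around m̂:
  lower = 2 × 2.555 − 2.705 = 2.405
  upper = 2 × 2.555 − 2.365 = 2.745

(2.405, 2.745)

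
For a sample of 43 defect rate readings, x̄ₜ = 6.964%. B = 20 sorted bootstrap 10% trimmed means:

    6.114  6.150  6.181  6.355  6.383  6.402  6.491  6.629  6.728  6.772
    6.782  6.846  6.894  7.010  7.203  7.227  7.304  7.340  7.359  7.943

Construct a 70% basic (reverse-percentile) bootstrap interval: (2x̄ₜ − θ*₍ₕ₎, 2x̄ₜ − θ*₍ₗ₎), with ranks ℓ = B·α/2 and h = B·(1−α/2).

(6.624, 7.747)

Percentile endpoints at ranks 3 and 17: θ*₍3₎ = 6.181, θ*₍17₎ = 7.304.
Basic interval reflects these around x̄ₜ:
  lower = 2 × 6.964 − 7.304 = 6.624
  upper = 2 × 6.964 − 6.181 = 7.747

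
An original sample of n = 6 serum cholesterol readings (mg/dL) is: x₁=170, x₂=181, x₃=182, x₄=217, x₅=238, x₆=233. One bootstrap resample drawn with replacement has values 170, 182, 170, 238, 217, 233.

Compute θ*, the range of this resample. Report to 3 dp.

θ* = 68.000

Range = 238 − 170 = 68.000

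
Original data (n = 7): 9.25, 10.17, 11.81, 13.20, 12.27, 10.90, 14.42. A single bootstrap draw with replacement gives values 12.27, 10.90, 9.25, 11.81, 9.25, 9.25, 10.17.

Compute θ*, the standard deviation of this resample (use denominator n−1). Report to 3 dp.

Mean = 10.4143; sum of squared deviations = 9.7540
s² = 9.7540 / 6 = 1.6257
s = √1.6257 = 1.275

θ* = 1.275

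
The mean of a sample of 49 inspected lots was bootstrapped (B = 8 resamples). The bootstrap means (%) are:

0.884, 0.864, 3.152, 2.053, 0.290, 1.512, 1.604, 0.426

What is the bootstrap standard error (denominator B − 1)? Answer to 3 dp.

Bootstrap SE is the standard deviation of the 8 replicate means.
Mean of replicates: (0.884 + 0.864 + 3.152 + 2.053 + 0.290 + 1.512 + 1.604 + 0.426) / 8 = 10.7850 / 8 = 1.3481
Sum of squared deviations: (−0.4641)² + (−0.4841)² + (+1.8039)² + (+0.7049)² + (−1.0581)² + (+0.1639)² + (+0.2559)² + (−0.9221)² = 6.2629
Variance = 6.2629 / 7 = 0.8947
SE* = √0.8947

SE* = 0.946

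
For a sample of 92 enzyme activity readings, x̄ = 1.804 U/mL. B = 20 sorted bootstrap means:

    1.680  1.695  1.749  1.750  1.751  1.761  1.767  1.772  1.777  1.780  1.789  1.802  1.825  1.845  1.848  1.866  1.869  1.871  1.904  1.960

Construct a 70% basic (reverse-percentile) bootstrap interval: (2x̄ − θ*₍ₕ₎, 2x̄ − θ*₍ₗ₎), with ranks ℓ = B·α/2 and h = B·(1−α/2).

(1.739, 1.859)

Percentile endpoints at ranks 3 and 17: θ*₍3₎ = 1.749, θ*₍17₎ = 1.869.
Basic interval reflects these around x̄:
  lower = 2 × 1.804 − 1.869 = 1.739
  upper = 2 × 1.804 − 1.749 = 1.859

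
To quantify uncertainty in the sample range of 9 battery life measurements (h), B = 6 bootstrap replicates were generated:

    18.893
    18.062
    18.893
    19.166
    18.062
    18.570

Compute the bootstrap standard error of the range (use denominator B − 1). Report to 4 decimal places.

Bootstrap SE is the standard deviation of the 6 replicate ranges.
Mean of replicates: (18.893 + 18.062 + 18.893 + 19.166 + 18.062 + 18.570) / 6 = 111.64600 / 6 = 18.60767
Sum of squared deviations: (+0.28533)² + (−0.54567)² + (+0.28533)² + (+0.55833)² + (−0.54567)² + (−0.03767)² = 1.07149
Variance = 1.07149 / 5 = 0.21430
SE* = √0.21430

SE* = 0.4629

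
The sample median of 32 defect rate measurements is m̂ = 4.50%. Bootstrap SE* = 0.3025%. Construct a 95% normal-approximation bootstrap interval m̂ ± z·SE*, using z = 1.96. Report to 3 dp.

(3.907, 5.093)

Margin = 1.96 × 0.3025 = 0.5929
Interval: 4.50 ± 0.5929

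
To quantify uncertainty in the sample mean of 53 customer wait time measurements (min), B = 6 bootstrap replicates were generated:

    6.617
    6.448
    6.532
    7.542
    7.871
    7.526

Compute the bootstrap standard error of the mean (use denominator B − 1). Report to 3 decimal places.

SE* = 0.625

Bootstrap SE is the standard deviation of the 6 replicate means.
Mean of replicates: (6.617 + 6.448 + 6.532 + 7.542 + 7.871 + 7.526) / 6 = 42.5360 / 6 = 7.0893
Sum of squared deviations: (−0.4723)² + (−0.6413)² + (−0.5573)² + (+0.4527)² + (+0.7817)² + (+0.4367)² = 1.9516
Variance = 1.9516 / 5 = 0.3903
SE* = √0.3903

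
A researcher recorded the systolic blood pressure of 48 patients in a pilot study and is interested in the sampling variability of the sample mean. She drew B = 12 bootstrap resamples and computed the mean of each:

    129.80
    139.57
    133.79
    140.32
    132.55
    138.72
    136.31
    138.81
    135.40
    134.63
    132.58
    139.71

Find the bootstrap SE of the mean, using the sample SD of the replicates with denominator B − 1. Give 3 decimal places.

Bootstrap SE is the standard deviation of the 12 replicate means.
Mean of replicates: (129.80 + 139.57 + 133.79 + 140.32 + 132.55 + 138.72 + 136.31 + 138.81 + 135.40 + 134.63 + 132.58 + 139.71) / 12 = 1632.1900 / 12 = 136.0158
Sum of squared deviations: (−6.2158)² + (+3.5542)² + (−2.2258)² + (+4.3042)² + (−3.4658)² + (+2.7042)² + (+0.2942)² + (+2.7942)² + (−0.6158)² + (−1.3858)² + (−3.4358)² + (+3.6942)² = 129.7189
Variance = 129.7189 / 11 = 11.7926
SE* = √11.7926

SE* = 3.434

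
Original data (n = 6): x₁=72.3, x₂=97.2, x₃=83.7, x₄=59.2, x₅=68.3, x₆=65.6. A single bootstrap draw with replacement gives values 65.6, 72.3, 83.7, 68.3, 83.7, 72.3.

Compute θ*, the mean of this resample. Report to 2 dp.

Mean = (65.6 + 72.3 + 83.7 + 68.3 + 83.7 + 72.3) / 6 = 445.90 / 6 = 74.32

θ* = 74.32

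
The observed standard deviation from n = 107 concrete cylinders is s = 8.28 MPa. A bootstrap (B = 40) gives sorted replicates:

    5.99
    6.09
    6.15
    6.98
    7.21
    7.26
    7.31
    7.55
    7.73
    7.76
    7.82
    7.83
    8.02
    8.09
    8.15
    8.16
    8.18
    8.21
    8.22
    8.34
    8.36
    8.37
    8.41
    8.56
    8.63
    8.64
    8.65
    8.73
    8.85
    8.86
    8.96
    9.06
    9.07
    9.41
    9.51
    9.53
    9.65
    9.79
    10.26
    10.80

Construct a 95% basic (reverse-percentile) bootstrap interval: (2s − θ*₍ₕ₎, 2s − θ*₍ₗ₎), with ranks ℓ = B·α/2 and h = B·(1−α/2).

(6.30, 10.57)

Percentile endpoints at ranks 1 and 39: θ*₍1₎ = 5.99, θ*₍39₎ = 10.26.
Basic interval reflects these around s:
  lower = 2 × 8.28 − 10.26 = 6.30
  upper = 2 × 8.28 − 5.99 = 10.57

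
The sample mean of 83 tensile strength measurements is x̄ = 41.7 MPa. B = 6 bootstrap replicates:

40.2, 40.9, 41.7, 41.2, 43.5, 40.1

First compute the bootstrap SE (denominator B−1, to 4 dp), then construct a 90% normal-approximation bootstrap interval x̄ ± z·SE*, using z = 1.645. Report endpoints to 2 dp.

(39.64, 43.76)

Mean of replicates = 41.2667; sum of squared deviations = 7.8133; SE* = √(7.8133/5) = 1.2501
Margin = 1.645 × 1.2501 = 2.056
Interval: 41.7 ± 2.056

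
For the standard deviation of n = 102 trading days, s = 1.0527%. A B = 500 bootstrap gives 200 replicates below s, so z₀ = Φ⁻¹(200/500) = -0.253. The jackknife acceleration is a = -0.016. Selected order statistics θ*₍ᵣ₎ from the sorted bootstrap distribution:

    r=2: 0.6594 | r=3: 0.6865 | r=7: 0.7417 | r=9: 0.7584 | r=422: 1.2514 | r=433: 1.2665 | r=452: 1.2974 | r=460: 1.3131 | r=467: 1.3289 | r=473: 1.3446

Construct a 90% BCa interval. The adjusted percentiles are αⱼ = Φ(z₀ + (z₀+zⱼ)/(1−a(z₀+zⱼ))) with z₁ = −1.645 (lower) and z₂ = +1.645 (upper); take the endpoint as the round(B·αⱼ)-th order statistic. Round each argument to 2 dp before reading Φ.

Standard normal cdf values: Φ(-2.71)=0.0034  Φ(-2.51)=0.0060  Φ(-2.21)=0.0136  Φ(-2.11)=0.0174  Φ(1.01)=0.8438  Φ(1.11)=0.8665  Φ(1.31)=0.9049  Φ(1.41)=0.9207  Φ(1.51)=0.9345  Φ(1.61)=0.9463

(0.7417, 1.2665)

Lower: z₀ + z₁ = -0.253 + (-1.645) = -1.898; 1 − a(z₀+z₁) = 1 − (-0.016)(-1.898) = 0.9696; argument = -0.253 + (-1.898)/0.9696 = -2.2104 → -2.21.
α₁ = Φ(-2.21) = 0.0136; rank = round(500 × 0.0136) = 7; θ*₍7₎ = 0.7417.
Upper: z₀ + z₂ = 1.392; 1 − a(z₀+z₂) = 1.0223; argument = 1.1087 → 1.11; α₂ = 0.8665; rank = 433; θ*₍433₎ = 1.2665.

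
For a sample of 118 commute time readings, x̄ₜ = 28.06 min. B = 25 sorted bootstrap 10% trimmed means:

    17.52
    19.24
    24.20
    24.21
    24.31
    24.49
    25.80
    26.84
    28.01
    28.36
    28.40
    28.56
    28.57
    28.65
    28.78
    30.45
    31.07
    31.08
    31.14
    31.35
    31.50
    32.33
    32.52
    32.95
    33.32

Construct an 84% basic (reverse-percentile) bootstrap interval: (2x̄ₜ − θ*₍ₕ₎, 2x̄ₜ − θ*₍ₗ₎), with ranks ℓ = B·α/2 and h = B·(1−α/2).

(23.60, 36.88)

Percentile endpoints at ranks 2 and 23: θ*₍2₎ = 19.24, θ*₍23₎ = 32.52.
Basic interval reflects these around x̄ₜ:
  lower = 2 × 28.06 − 32.52 = 23.60
  upper = 2 × 28.06 − 19.24 = 36.88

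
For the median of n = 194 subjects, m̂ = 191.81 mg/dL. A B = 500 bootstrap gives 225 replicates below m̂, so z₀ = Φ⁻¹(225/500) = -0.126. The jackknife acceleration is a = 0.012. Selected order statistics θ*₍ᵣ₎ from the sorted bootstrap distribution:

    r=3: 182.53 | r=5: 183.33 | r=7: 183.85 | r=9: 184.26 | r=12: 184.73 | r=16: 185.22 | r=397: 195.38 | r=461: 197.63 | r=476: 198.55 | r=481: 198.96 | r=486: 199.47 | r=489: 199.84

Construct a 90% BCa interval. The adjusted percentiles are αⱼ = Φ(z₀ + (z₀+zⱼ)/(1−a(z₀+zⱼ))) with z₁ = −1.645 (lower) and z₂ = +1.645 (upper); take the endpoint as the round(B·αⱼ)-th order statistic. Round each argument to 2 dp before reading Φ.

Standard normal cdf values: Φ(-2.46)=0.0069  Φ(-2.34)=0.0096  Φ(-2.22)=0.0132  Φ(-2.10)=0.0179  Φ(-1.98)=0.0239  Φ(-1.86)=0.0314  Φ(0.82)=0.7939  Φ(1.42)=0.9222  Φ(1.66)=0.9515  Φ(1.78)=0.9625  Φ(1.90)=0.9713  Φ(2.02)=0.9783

Lower: z₀ + z₁ = -0.126 + (-1.645) = -1.771; 1 − a(z₀+z₁) = 1 − (0.012)(-1.771) = 1.0213; argument = -0.126 + (-1.771)/1.0213 = -1.8601 → -1.86.
α₁ = Φ(-1.86) = 0.0314; rank = round(500 × 0.0314) = 16; θ*₍16₎ = 185.22.
Upper: z₀ + z₂ = 1.519; 1 − a(z₀+z₂) = 0.9818; argument = 1.4212 → 1.42; α₂ = 0.9222; rank = 461; θ*₍461₎ = 197.63.

(185.22, 197.63)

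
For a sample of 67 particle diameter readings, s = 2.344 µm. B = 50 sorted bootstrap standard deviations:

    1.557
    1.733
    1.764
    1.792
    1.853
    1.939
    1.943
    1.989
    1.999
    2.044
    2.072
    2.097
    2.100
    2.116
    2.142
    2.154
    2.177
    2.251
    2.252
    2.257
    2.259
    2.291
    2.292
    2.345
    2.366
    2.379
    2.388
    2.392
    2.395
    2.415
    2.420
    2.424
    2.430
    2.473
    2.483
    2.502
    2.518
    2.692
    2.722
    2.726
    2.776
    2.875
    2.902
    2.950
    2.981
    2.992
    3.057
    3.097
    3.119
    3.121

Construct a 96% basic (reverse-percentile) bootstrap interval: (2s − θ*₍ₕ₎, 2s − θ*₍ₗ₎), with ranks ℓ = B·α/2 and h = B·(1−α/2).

Percentile endpoints at ranks 1 and 49: θ*₍1₎ = 1.557, θ*₍49₎ = 3.119.
Basic interval reflects these around s:
  lower = 2 × 2.344 − 3.119 = 1.569
  upper = 2 × 2.344 − 1.557 = 3.131

(1.569, 3.131)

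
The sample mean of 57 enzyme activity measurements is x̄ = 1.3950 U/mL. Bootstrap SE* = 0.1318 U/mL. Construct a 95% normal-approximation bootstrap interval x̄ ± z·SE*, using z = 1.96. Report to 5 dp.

(1.13667, 1.65333)

Margin = 1.96 × 0.1318 = 0.258328
Interval: 1.3950 ± 0.258328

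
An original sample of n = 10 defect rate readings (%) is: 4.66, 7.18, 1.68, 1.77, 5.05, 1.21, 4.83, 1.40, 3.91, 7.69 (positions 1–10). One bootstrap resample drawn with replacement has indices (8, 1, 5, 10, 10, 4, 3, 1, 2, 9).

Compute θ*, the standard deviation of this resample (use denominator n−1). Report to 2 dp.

Resample values: 1.40, 4.66, 5.05, 7.69, 7.69, 1.77, 1.68, 4.66, 7.18, 3.91.
Mean = 4.5690; sum of squared deviations = 53.2041
s² = 53.2041 / 9 = 5.9116
s = √5.9116 = 2.43

θ* = 2.43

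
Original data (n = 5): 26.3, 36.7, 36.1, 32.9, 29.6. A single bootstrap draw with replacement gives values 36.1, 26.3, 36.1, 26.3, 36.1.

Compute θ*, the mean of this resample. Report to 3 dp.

θ* = 32.180

Mean = (36.1 + 26.3 + 36.1 + 26.3 + 36.1) / 5 = 160.90 / 5 = 32.180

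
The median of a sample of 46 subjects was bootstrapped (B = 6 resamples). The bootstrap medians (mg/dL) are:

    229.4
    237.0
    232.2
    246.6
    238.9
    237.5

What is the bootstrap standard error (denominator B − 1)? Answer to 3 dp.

Bootstrap SE is the standard deviation of the 6 replicate medians.
Mean of replicates: (229.4 + 237.0 + 232.2 + 246.6 + 238.9 + 237.5) / 6 = 1421.6000 / 6 = 236.9333
Sum of squared deviations: (−7.5333)² + (+0.0667)² + (−4.7333)² + (+9.6667)² + (+1.9667)² + (+0.5667)² = 176.7933
Variance = 176.7933 / 5 = 35.3587
SE* = √35.3587

SE* = 5.946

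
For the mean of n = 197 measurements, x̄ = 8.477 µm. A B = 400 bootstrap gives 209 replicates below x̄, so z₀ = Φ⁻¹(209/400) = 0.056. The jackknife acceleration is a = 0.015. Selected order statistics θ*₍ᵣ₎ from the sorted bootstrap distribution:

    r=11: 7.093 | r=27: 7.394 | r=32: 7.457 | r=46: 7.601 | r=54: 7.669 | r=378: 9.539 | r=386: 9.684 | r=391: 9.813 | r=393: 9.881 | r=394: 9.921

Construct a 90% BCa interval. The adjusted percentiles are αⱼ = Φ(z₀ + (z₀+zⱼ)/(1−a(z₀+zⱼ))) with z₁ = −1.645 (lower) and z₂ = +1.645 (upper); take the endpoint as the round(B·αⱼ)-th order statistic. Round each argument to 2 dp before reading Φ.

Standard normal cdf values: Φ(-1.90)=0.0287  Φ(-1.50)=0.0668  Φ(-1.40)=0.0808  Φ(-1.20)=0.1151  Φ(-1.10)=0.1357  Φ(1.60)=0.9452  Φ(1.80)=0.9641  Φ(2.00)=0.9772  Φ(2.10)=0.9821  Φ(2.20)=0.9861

(7.394, 9.684)

Lower: z₀ + z₁ = 0.056 + (-1.645) = -1.589; 1 − a(z₀+z₁) = 1 − (0.015)(-1.589) = 1.0238; argument = 0.056 + (-1.589)/1.0238 = -1.4960 → -1.50.
α₁ = Φ(-1.50) = 0.0668; rank = round(400 × 0.0668) = 27; θ*₍27₎ = 7.394.
Upper: z₀ + z₂ = 1.701; 1 − a(z₀+z₂) = 0.9745; argument = 1.8015 → 1.80; α₂ = 0.9641; rank = 386; θ*₍386₎ = 9.684.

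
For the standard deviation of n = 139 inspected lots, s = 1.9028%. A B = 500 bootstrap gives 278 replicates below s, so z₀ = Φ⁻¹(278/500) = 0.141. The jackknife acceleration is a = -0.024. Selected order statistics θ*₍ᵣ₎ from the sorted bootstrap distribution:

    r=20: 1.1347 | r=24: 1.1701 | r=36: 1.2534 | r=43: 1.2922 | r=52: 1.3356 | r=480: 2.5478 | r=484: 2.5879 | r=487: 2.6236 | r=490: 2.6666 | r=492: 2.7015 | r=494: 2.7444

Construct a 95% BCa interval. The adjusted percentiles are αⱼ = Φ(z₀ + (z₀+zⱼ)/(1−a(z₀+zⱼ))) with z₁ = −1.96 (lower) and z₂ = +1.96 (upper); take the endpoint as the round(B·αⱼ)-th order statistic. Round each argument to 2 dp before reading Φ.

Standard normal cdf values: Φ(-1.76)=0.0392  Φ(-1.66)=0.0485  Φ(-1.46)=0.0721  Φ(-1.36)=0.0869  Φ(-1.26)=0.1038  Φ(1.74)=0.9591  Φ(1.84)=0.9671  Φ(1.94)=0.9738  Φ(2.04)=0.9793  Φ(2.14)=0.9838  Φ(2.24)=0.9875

Lower: z₀ + z₁ = 0.141 + (-1.960) = -1.819; 1 − a(z₀+z₁) = 1 − (-0.024)(-1.819) = 0.9563; argument = 0.141 + (-1.819)/0.9563 = -1.7610 → -1.76.
α₁ = Φ(-1.76) = 0.0392; rank = round(500 × 0.0392) = 20; θ*₍20₎ = 1.1347.
Upper: z₀ + z₂ = 2.101; 1 − a(z₀+z₂) = 1.0504; argument = 2.1411 → 2.14; α₂ = 0.9838; rank = 492; θ*₍492₎ = 2.7015.

(1.1347, 2.7015)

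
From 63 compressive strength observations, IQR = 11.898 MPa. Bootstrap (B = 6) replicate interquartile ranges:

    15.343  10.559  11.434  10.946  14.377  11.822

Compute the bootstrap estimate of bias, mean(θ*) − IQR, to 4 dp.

bias = +0.5155

mean(θ*) = (15.343 + 10.559 + 11.434 + 10.946 + 14.377 + 11.822) / 6 = 12.41350
bias = 12.41350 − 11.898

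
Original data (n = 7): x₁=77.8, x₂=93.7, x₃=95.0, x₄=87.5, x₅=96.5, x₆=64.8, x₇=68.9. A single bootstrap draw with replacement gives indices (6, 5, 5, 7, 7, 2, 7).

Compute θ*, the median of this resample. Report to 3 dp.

Resample values: 64.8, 96.5, 96.5, 68.9, 68.9, 93.7, 68.9.
Sorted: 64.8, 68.9, 68.9, 68.9, 93.7, 96.5, 96.5
Median = middle value = 68.900

θ* = 68.900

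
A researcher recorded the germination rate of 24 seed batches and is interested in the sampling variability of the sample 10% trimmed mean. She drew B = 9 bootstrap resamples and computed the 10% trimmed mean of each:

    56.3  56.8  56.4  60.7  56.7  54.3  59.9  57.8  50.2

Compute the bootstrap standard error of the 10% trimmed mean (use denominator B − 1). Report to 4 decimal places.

SE* = 3.0733

Bootstrap SE is the standard deviation of the 9 replicate 10% trimmed means.
Mean of replicates: (56.3 + 56.8 + 56.4 + 60.7 + 56.7 + 54.3 + 59.9 + 57.8 + 50.2) / 9 = 509.10000 / 9 = 56.56667
Sum of squared deviations: (−0.26667)² + (+0.23333)² + (−0.16667)² + (+4.13333)² + (+0.13333)² + (−2.26667)² + (+3.33333)² + (+1.23333)² + (−6.36667)² = 75.56000
Variance = 75.56000 / 8 = 9.44500
SE* = √9.44500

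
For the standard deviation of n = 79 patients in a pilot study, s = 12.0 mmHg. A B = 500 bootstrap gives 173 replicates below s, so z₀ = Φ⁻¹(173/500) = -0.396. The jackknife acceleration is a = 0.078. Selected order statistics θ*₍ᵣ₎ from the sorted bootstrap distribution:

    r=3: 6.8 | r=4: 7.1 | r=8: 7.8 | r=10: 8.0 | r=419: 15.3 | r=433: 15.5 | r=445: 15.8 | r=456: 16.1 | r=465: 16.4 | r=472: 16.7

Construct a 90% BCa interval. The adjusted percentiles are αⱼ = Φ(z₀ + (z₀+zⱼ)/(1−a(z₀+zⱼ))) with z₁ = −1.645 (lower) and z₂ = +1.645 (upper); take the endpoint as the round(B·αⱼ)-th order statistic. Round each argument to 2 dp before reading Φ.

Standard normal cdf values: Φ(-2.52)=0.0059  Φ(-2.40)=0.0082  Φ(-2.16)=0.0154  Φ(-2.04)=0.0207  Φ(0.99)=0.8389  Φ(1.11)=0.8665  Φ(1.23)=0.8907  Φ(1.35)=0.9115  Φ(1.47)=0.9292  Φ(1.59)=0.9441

(7.8, 15.3)

Lower: z₀ + z₁ = -0.396 + (-1.645) = -2.041; 1 − a(z₀+z₁) = 1 − (0.078)(-2.041) = 1.1592; argument = -0.396 + (-2.041)/1.1592 = -2.1567 → -2.16.
α₁ = Φ(-2.16) = 0.0154; rank = round(500 × 0.0154) = 8; θ*₍8₎ = 7.8.
Upper: z₀ + z₂ = 1.249; 1 − a(z₀+z₂) = 0.9026; argument = 0.9878 → 0.99; α₂ = 0.8389; rank = 419; θ*₍419₎ = 15.3.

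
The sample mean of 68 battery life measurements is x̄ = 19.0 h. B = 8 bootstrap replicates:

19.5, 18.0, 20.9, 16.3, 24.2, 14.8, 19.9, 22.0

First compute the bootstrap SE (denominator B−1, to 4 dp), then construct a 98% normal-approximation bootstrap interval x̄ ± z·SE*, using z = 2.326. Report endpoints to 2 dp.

Mean of replicates = 19.4500; sum of squared deviations = 65.0200; SE* = √(65.0200/7) = 3.0477
Margin = 2.326 × 3.0477 = 7.089
Interval: 19.0 ± 7.089

(11.91, 26.09)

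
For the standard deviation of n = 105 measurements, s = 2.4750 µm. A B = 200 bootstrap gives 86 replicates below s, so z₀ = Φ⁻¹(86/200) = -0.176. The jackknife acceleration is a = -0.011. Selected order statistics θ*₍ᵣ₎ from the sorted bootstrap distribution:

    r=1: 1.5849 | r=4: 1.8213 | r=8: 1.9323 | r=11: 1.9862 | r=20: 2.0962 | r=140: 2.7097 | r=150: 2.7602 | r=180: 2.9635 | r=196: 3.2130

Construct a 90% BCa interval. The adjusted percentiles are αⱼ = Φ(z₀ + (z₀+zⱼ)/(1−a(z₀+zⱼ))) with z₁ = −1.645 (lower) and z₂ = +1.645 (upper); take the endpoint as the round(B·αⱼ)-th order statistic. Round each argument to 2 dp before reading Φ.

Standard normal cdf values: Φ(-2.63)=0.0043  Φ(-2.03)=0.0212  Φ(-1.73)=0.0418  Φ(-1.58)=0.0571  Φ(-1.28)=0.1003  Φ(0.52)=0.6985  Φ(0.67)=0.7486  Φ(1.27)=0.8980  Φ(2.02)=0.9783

(1.8213, 2.9635)

Lower: z₀ + z₁ = -0.176 + (-1.645) = -1.821; 1 − a(z₀+z₁) = 1 − (-0.011)(-1.821) = 0.9800; argument = -0.176 + (-1.821)/0.9800 = -2.0342 → -2.03.
α₁ = Φ(-2.03) = 0.0212; rank = round(200 × 0.0212) = 4; θ*₍4₎ = 1.8213.
Upper: z₀ + z₂ = 1.469; 1 − a(z₀+z₂) = 1.0162; argument = 1.2696 → 1.27; α₂ = 0.8980; rank = 180; θ*₍180₎ = 2.9635.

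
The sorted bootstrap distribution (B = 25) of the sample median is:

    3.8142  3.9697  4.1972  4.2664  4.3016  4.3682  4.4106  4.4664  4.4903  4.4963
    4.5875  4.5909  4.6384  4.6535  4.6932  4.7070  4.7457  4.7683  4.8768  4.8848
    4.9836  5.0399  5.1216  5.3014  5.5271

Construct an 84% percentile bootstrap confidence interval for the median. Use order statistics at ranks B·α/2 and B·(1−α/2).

(3.9697, 5.1216)

α = 0.16; lower rank = 25 × 0.080 = 2; upper rank = 25 × 0.920 = 23.
The 2nd smallest replicate is 3.9697; the 23rd is 5.1216.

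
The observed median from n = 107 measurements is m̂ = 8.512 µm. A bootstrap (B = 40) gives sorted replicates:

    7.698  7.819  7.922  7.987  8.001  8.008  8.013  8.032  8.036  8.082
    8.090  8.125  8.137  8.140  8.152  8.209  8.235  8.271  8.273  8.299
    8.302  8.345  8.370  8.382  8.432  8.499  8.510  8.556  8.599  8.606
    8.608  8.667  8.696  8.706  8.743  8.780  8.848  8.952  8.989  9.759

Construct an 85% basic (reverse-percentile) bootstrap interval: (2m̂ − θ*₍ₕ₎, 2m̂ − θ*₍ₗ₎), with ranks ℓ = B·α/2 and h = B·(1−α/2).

Percentile endpoints at ranks 3 and 37: θ*₍3₎ = 7.922, θ*₍37₎ = 8.848.
Basic interval reflects these around m̂:
  lower = 2 × 8.512 − 8.848 = 8.176
  upper = 2 × 8.512 − 7.922 = 9.102

(8.176, 9.102)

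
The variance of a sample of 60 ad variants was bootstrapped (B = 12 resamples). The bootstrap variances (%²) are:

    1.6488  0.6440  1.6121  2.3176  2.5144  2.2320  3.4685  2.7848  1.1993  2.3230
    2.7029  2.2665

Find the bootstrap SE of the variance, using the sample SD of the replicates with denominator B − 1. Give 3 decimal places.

SE* = 0.761

Bootstrap SE is the standard deviation of the 12 replicate variances.
Mean of replicates: (1.6488 + 0.6440 + 1.6121 + 2.3176 + 2.5144 + 2.2320 + 3.4685 + 2.7848 + 1.1993 + 2.3230 + 2.7029 + 2.2665) / 12 = 25.71390 / 12 = 2.14283
Sum of squared deviations: (−0.49403)² + (−1.49883)² + (−0.53073)² + (+0.17477)² + (+0.37157)² + (+0.08918)² + (+1.32567)² + (+0.64197)² + (−0.94353)² + (+0.18017)² + (+0.56007)² + (+0.12367)² = 6.37000
Variance = 6.37000 / 11 = 0.57909
SE* = √0.57909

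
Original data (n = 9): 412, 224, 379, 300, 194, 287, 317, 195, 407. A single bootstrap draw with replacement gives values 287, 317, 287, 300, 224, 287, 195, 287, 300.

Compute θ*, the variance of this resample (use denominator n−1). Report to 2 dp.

Mean = 276.0000; sum of squared deviations = 12582.0000
s² = 12582.0000 / 8 = 1572.7500

θ* = 1572.75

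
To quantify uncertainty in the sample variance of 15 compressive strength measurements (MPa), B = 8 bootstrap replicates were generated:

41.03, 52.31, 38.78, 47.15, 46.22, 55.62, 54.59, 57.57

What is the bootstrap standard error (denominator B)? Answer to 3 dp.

Bootstrap SE is the standard deviation of the 8 replicate variances.
Mean of replicates: (41.03 + 52.31 + 38.78 + 47.15 + 46.22 + 55.62 + 54.59 + 57.57) / 8 = 393.2700 / 8 = 49.1587
Sum of squared deviations: (−8.1287)² + (+3.1513)² + (−10.3787)² + (−2.0087)² + (−2.9387)² + (+6.4612)² + (+5.4313)² + (+8.4113)² = 338.3921
Variance = 338.3921 / 8 = 42.2990
SE* = √42.2990

SE* = 6.504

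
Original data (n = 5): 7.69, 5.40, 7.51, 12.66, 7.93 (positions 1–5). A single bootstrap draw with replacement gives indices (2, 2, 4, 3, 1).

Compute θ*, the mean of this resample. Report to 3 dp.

Resample values: 5.40, 5.40, 12.66, 7.51, 7.69.
Mean = (5.40 + 5.40 + 12.66 + 7.51 + 7.69) / 5 = 38.660 / 5 = 7.732

θ* = 7.732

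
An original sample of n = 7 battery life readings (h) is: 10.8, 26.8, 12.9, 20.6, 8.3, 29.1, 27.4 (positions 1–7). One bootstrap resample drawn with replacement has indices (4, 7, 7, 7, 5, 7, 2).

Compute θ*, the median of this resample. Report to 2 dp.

Resample values: 20.6, 27.4, 27.4, 27.4, 8.3, 27.4, 26.8.
Sorted: 8.3, 20.6, 26.8, 27.4, 27.4, 27.4, 27.4
Median = middle value = 27.40

θ* = 27.40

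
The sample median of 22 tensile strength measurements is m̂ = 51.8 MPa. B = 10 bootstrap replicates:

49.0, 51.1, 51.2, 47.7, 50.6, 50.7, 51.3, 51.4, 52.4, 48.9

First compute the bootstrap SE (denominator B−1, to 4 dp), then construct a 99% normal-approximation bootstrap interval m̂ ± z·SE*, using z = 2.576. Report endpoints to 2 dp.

Mean of replicates = 50.4300; sum of squared deviations = 18.5610; SE* = √(18.5610/9) = 1.4361
Margin = 2.576 × 1.4361 = 3.699
Interval: 51.8 ± 3.699

(48.10, 55.50)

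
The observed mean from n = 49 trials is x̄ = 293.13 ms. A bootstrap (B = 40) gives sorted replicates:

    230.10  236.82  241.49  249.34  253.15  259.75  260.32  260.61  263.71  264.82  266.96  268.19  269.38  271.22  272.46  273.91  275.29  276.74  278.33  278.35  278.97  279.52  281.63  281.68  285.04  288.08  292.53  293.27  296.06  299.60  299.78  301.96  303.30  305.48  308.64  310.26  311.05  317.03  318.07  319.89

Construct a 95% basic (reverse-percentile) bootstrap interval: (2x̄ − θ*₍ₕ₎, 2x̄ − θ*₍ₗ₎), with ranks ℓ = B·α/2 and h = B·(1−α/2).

Percentile endpoints at ranks 1 and 39: θ*₍1₎ = 230.10, θ*₍39₎ = 318.07.
Basic interval reflects these around x̄:
  lower = 2 × 293.13 − 318.07 = 268.19
  upper = 2 × 293.13 − 230.10 = 356.16

(268.19, 356.16)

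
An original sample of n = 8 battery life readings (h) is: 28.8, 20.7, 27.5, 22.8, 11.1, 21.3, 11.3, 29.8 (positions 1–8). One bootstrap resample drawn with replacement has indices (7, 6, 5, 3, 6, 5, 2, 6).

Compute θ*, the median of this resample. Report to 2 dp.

Resample values: 11.3, 21.3, 11.1, 27.5, 21.3, 11.1, 20.7, 21.3.
Sorted: 11.1, 11.1, 11.3, 20.7, 21.3, 21.3, 21.3, 27.5
Median = average of the two middle values = 21.00

θ* = 21.00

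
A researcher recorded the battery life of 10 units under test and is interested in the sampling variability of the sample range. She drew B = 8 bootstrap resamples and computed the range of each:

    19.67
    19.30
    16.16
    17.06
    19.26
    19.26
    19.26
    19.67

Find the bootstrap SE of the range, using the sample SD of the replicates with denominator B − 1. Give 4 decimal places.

Bootstrap SE is the standard deviation of the 8 replicate ranges.
Mean of replicates: (19.67 + 19.30 + 16.16 + 17.06 + 19.26 + 19.26 + 19.26 + 19.67) / 8 = 149.64000 / 8 = 18.70500
Sum of squared deviations: (+0.96500)² + (+0.59500)² + (−2.54500)² + (−1.64500)² + (+0.55500)² + (+0.55500)² + (+0.55500)² + (+0.96500)² = 12.32360
Variance = 12.32360 / 7 = 1.76051
SE* = √1.76051

SE* = 1.3268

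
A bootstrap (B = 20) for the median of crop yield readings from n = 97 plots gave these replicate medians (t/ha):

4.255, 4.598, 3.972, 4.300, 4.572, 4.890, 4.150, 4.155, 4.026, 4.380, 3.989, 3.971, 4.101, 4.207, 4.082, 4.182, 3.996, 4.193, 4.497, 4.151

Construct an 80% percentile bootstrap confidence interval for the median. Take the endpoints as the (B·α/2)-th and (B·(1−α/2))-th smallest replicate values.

(3.972, 4.572)

Sorted replicates: 3.971, 3.972, 3.989, 3.996, 4.026, 4.082, 4.101, 4.150, 4.151, 4.155, 4.182, 4.193, 4.207, 4.255, 4.300, 4.380, 4.497, 4.572, 4.598, 4.890
α = 0.20; lower rank = 20 × 0.100 = 2; upper rank = 20 × 0.900 = 18.
The 2nd smallest replicate is 3.972; the 18th is 4.572.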